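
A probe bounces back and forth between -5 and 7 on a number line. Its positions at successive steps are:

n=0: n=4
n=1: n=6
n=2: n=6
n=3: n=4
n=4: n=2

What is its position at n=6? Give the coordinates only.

The value travels 2 per step and bounces off the walls at -5 and 7.
  step 5: 2 → 0
  step 6: 0 → -2

n=-2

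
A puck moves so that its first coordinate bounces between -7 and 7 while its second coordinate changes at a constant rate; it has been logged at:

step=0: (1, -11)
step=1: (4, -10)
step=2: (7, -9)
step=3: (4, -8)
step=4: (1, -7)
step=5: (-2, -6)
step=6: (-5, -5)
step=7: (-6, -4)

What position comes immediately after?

(-3, -3)

The first coordinate travels 3 per step and bounces off the walls at -7 and 7.
  step 8: -6 → -3
The second coordinate changes by +1 each step: at step 8 it is -3.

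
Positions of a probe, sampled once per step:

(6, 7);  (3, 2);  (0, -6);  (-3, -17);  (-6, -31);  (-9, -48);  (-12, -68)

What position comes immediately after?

(-15, -91)

First differences are (-3, -5), (-3, -8), (-3, -11), (-3, -14), (-3, -17), (-3, -20); their common second difference is (+0, -3) (constant acceleration).
step 7: (-12, -68) + (-3, -23) → (-15, -91)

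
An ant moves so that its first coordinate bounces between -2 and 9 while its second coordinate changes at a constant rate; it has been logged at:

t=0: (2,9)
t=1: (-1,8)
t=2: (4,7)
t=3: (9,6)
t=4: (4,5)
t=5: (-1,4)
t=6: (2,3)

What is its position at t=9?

The first coordinate travels 5 per step and bounces off the walls at -2 and 9.
  step 7: 2 → 7
  step 8: 7 → 6
  step 9: 6 → 1
The second coordinate changes by -1 each step: at step 9 it is 0.

(1,0)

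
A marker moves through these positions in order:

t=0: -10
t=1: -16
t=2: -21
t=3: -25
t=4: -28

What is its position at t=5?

-30

Taking differences between consecutive positions: -6, -5, -4, -3. These grow by +1 each step.
step 5: -28 − 2 → -30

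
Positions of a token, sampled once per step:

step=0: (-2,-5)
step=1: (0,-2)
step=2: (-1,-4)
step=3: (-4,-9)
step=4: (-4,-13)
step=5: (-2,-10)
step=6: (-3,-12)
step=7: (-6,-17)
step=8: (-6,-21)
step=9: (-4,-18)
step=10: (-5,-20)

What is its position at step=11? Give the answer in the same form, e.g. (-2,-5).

Step-to-step displacements: (+2,+3), (-1,-2), (-3,-5), (+0,-4), (+2,+3), (-1,-2), (-3,-5), (+0,-4), (+2,+3), (-1,-2) — a repeating cycle of length 4.
step 11: apply (-3,-5) → (-8,-25)

(-8,-25)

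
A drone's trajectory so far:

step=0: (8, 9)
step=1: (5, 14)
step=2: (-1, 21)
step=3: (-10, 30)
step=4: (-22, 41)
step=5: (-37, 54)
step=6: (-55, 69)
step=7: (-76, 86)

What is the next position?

(-100, 105)

Successive displacements: (-3, +5), (-6, +7), (-9, +9), (-12, +11), (-15, +13), (-18, +15), (-21, +17) — each changes by (-3, +2).
step 8: (-76, 86) + (-24, +19) → (-100, 105)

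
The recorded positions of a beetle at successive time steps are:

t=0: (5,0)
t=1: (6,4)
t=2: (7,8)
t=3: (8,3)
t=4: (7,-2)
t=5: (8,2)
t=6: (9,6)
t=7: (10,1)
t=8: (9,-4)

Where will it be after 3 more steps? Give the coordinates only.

(12,-1)

Step-to-step displacements: (+1,+4), (+1,+4), (+1,-5), (-1,-5), (+1,+4), (+1,+4), (+1,-5), (-1,-5) — a repeating cycle of length 4.
step 9: apply (+1,+4) → (10,0)
step 10: apply (+1,+4) → (11,4)
step 11: apply (+1,-5) → (12,-1)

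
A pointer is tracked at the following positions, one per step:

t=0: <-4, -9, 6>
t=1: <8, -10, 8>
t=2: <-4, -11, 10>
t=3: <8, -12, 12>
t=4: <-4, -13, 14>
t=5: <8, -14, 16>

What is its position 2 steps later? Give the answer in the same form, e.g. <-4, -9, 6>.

The first coordinate repeats the cycle [-4, 8] with period 2; step 7 mod 2 = 1, giving 8.
The second coordinate changes by -1 each step, so at step 7 it is -9 + 7·(-1) = -16.
The third coordinate changes by +2 each step, so at step 7 it is 6 + 7·(2) = 20.

<8, -16, 20>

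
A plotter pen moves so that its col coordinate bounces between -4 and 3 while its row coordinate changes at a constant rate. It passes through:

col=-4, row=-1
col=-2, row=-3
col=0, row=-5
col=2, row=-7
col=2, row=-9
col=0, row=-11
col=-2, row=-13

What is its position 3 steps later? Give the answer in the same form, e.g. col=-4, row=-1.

The col coordinate reflects between -4 and 3, moving 2 per step.
  step 7: -2 → -4
  step 8: -4 → -2
  step 9: -2 → 0
The row coordinate changes by -2 each step: at step 9 it is -19.

col=0, row=-19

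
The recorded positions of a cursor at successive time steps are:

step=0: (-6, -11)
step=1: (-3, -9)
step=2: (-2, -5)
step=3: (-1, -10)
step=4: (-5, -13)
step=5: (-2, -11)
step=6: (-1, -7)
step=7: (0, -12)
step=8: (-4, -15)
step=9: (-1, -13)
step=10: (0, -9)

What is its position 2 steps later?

Differencing gives (+3, +2), (+1, +4), (+1, -5), (-4, -3), (+3, +2), (+1, +4), (+1, -5), (-4, -3), (+3, +2), (+1, +4). This is the pattern (+3, +2), (+1, +4), (+1, -5), (-4, -3) repeated.
step 11: apply (+1, -5) → (1, -14)
step 12: apply (-4, -3) → (-3, -17)

(-3, -17)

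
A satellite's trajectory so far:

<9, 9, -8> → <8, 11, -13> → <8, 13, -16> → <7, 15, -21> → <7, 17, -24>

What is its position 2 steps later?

Differencing gives <-1, +2, -5>, <+0, +2, -3>, <-1, +2, -5>, <+0, +2, -3>. This is the pattern <-1, +2, -5>, <+0, +2, -3> repeated.
step 5: apply <-1, +2, -5> → <6, 19, -29>
step 6: apply <+0, +2, -3> → <6, 21, -32>

<6, 21, -32>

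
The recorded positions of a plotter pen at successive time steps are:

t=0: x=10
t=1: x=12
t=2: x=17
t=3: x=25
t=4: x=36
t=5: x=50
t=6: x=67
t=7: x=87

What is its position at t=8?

x=110

First differences are +2, +5, +8, +11, +14, +17, +20; their common second difference is +3 (constant acceleration).
step 8: 87 + 23 → x=110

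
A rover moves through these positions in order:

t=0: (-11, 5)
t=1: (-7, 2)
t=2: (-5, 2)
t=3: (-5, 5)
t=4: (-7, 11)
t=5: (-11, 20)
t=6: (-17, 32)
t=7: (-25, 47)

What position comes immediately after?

Taking differences between consecutive positions: (+4, -3), (+2, +0), (+0, +3), (-2, +6), (-4, +9), (-6, +12), (-8, +15). These grow by (-2, +3) each step.
step 8: (-25, 47) + (-10, +18) → (-35, 65)

(-35, 65)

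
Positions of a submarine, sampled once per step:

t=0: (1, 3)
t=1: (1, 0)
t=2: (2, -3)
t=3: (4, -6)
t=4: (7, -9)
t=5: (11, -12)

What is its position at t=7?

First differences are (+0, -3), (+1, -3), (+2, -3), (+3, -3), (+4, -3); their common second difference is (+1, +0) (constant acceleration).
step 6: (11, -12) + (+5, -3) → (16, -15)
step 7: (16, -15) + (+6, -3) → (22, -18)

(22, -18)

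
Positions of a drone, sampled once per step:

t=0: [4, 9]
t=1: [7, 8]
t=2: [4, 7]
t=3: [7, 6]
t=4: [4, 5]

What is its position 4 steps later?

[4, 1]

First: cycles through 4, 7 every 2 steps. Step 8 lands at position 0 of the cycle → 4.
Second: linear, -1 per step → 1 at step 8.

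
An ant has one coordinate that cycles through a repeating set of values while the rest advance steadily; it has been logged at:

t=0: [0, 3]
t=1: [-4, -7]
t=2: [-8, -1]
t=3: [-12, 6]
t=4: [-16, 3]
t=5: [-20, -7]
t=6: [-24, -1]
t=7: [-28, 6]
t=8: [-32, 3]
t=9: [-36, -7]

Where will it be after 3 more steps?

The first coordinate changes by -4 each step, so at step 12 it is 0 + 12·(-4) = -48.
The second coordinate repeats the cycle [3, -7, -1, 6] with period 4; step 12 mod 4 = 0, giving 3.

[-48, 3]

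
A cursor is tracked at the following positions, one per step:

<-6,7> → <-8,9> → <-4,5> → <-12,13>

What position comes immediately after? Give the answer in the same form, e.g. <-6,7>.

Step-to-step displacements: <-2,+2>, <+4,-4>, <-8,+8>; each is -2× the previous.
step 4: <-12,13> + <+16,-16> → <4,-3>

<4,-3>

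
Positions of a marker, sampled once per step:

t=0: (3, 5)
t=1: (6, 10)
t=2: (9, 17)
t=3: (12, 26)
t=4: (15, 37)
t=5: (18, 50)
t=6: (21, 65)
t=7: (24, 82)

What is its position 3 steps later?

First differences are (+3, +5), (+3, +7), (+3, +9), (+3, +11), (+3, +13), (+3, +15), (+3, +17); their common second difference is (+0, +2) (constant acceleration).
step 8: (24, 82) + (+3, +19) → (27, 101)
step 9: (27, 101) + (+3, +21) → (30, 122)
step 10: (30, 122) + (+3, +23) → (33, 145)

(33, 145)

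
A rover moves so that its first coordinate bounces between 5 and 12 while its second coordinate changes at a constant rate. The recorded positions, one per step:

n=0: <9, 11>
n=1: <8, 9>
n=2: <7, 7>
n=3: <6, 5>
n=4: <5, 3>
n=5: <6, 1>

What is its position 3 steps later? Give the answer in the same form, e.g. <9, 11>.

<9, -5>

The first coordinate travels 1 per step and bounces off the walls at 5 and 12.
  step 6: 6 → 7
  step 7: 7 → 8
  step 8: 8 → 9
The second coordinate changes by -2 each step: at step 8 it is -5.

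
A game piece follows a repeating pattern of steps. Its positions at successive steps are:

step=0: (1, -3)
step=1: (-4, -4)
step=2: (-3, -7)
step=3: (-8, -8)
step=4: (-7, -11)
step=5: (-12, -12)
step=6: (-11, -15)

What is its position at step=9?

Differencing gives (-5, -1), (+1, -3), (-5, -1), (+1, -3), (-5, -1), (+1, -3). This is the pattern (-5, -1), (+1, -3) repeated.
step 7: apply (-5, -1) → (-16, -16)
step 8: apply (+1, -3) → (-15, -19)
step 9: apply (-5, -1) → (-20, -20)

(-20, -20)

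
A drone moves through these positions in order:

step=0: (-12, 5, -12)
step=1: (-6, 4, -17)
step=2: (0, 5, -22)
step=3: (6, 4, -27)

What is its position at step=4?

(12, 5, -32)

First: linear, +6 per step → 12 at step 4.
Second: cycles through 5, 4 every 2 steps. Step 4 lands at position 0 of the cycle → 5.
Third: linear, -5 per step → -32 at step 4.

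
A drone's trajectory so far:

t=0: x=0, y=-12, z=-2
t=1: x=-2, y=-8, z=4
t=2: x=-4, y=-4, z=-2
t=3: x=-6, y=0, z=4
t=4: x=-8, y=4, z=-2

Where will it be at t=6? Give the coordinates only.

X: linear, -2 per step → -12 at step 6.
Y: linear, +4 per step → 12 at step 6.
Z: cycles through -2, 4 every 2 steps. Step 6 lands at position 0 of the cycle → -2.

x=-12, y=12, z=-2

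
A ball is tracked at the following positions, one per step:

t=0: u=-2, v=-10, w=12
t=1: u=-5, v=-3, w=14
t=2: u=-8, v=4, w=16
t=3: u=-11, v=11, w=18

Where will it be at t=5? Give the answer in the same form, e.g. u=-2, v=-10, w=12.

Each step adds (-3, +7, +2) to the position.
step 4: u=-11, v=11, w=18 + (-3, +7, +2) → u=-14, v=18, w=20
step 5: u=-14, v=18, w=20 + (-3, +7, +2) → u=-17, v=25, w=22

u=-17, v=25, w=22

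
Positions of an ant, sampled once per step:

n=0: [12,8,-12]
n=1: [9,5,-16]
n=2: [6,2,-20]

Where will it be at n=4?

Each step adds [-3,-3,-4] to the position.
step 3: [6,2,-20] + [-3,-3,-4] → [3,-1,-24]
step 4: [3,-1,-24] + [-3,-3,-4] → [0,-4,-28]

[0,-4,-28]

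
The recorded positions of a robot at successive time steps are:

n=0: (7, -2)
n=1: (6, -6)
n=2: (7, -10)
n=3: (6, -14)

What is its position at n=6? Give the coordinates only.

(7, -26)

The first coordinate repeats the cycle [7, 6] with period 2; step 6 mod 2 = 0, giving 7.
The second coordinate changes by -4 each step, so at step 6 it is -2 + 6·(-4) = -26.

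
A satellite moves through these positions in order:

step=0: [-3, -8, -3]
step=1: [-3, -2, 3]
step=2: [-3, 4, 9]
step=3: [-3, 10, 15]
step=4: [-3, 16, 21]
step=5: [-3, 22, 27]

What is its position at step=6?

Constant displacement of [+0, +6, +6] per step.
step 6: [-3, 22, 27] + [+0, +6, +6] → [-3, 28, 33]

[-3, 28, 33]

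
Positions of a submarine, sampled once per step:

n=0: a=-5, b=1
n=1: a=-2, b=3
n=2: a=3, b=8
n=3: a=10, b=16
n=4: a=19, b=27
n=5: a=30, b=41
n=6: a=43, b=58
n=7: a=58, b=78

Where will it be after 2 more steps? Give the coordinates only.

First differences are (+3,+2), (+5,+5), (+7,+8), (+9,+11), (+11,+14), (+13,+17), (+15,+20); their common second difference is (+2,+3) (constant acceleration).
step 8: a=58, b=78 + (+17,+23) → a=75, b=101
step 9: a=75, b=101 + (+19,+26) → a=94, b=127

a=94, b=127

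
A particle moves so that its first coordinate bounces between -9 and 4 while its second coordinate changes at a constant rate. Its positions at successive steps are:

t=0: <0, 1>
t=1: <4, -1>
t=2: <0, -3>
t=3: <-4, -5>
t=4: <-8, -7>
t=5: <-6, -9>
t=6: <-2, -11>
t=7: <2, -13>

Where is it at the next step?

The first coordinate reflects between -9 and 4, moving 4 per step.
  step 8: 2 → 2
The second coordinate changes by -2 each step: at step 8 it is -15.

<2, -15>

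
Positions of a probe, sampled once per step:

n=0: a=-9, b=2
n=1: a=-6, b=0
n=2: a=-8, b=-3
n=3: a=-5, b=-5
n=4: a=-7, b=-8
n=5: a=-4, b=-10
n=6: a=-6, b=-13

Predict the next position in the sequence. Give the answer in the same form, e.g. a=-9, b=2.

The moves between consecutive positions are (+3,-2), (-2,-3), (+3,-2), (-2,-3), (+3,-2), (-2,-3); they repeat the 2-cycle [(+3,-2), (-2,-3)].
step 7: apply (+3,-2) → a=-3, b=-15

a=-3, b=-15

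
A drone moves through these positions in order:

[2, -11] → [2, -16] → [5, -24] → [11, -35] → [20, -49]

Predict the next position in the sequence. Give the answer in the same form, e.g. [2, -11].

[32, -66]

Taking differences between consecutive positions: [+0, -5], [+3, -8], [+6, -11], [+9, -14]. These grow by [+3, -3] each step.
step 5: [20, -49] + [+12, -17] → [32, -66]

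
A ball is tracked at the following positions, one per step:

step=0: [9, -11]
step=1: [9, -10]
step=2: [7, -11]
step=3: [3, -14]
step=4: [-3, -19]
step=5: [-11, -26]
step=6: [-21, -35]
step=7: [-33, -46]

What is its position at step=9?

First differences are [+0, +1], [-2, -1], [-4, -3], [-6, -5], [-8, -7], [-10, -9], [-12, -11]; their common second difference is [-2, -2] (constant acceleration).
step 8: [-33, -46] + [-14, -13] → [-47, -59]
step 9: [-47, -59] + [-16, -15] → [-63, -74]

[-63, -74]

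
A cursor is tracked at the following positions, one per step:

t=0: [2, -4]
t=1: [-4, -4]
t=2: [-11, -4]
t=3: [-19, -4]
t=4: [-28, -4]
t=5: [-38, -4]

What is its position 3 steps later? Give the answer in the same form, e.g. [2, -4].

First differences are [-6, +0], [-7, +0], [-8, +0], [-9, +0], [-10, +0]; their common second difference is [-1, +0] (constant acceleration).
step 6: [-38, -4] + [-11, +0] → [-49, -4]
step 7: [-49, -4] + [-12, +0] → [-61, -4]
step 8: [-61, -4] + [-13, +0] → [-74, -4]

[-74, -4]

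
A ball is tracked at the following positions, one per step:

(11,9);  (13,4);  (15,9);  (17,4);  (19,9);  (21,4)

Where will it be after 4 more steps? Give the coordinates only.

First: linear, +2 per step → 29 at step 9.
Second: cycles through 9, 4 every 2 steps. Step 9 lands at position 1 of the cycle → 4.

(29,4)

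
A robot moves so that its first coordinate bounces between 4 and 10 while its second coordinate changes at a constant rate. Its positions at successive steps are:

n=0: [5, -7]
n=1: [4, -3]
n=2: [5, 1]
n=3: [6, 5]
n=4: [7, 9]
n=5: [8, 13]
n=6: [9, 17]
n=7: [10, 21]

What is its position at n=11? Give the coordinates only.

[6, 37]

The first coordinate reflects between 4 and 10, moving 1 per step.
  step 8: 10 → 9
  step 9: 9 → 8
  step 10: 8 → 7
  step 11: 7 → 6
The second coordinate changes by +4 each step: at step 11 it is 37.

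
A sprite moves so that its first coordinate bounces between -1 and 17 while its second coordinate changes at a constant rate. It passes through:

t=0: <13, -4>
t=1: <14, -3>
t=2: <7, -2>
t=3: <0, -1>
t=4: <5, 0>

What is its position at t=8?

The first coordinate travels 7 per step and bounces off the walls at -1 and 17.
  step 5: 5 → 12
  step 6: 12 → 15
  step 7: 15 → 8
  step 8: 8 → 1
The second coordinate changes by +1 each step: at step 8 it is 4.

<1, 4>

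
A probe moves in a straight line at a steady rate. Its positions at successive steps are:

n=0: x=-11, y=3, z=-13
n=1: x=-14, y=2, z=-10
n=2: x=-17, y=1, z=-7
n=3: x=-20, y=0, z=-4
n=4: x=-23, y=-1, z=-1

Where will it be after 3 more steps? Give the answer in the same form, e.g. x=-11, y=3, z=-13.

x=-32, y=-4, z=8

Each step adds (-3,-1,+3) to the position.
step 5: x=-23, y=-1, z=-1 + (-3,-1,+3) → x=-26, y=-2, z=2
step 6: x=-26, y=-2, z=2 + (-3,-1,+3) → x=-29, y=-3, z=5
step 7: x=-29, y=-3, z=5 + (-3,-1,+3) → x=-32, y=-4, z=8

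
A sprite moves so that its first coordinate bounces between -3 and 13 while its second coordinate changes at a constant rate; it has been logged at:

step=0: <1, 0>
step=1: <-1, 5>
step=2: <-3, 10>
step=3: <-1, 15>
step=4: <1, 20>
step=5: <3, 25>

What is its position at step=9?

The first coordinate reflects between -3 and 13, moving 2 per step.
  step 6: 3 → 5
  step 7: 5 → 7
  step 8: 7 → 9
  step 9: 9 → 11
The second coordinate changes by +5 each step: at step 9 it is 45.

<11, 45>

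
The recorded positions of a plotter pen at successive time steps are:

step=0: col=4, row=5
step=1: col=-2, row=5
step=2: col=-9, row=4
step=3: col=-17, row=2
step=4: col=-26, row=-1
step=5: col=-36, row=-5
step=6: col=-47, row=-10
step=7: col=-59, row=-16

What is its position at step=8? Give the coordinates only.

col=-72, row=-23

Successive displacements: (-6, +0), (-7, -1), (-8, -2), (-9, -3), (-10, -4), (-11, -5), (-12, -6) — each changes by (-1, -1).
step 8: col=-59, row=-16 + (-13, -7) → col=-72, row=-23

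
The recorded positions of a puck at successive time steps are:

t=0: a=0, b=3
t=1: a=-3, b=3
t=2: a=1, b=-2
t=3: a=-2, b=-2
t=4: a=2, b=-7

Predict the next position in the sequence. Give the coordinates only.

Step-to-step displacements: (-3,+0), (+4,-5), (-3,+0), (+4,-5) — a repeating cycle of length 2.
step 5: apply (-3,+0) → a=-1, b=-7

a=-1, b=-7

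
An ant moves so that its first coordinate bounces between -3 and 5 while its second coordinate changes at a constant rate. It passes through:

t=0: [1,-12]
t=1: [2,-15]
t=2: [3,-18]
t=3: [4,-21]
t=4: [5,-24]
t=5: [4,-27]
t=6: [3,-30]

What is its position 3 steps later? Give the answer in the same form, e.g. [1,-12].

The first coordinate reflects between -3 and 5, moving 1 per step.
  step 7: 3 → 2
  step 8: 2 → 1
  step 9: 1 → 0
The second coordinate changes by -3 each step: at step 9 it is -39.

[0,-39]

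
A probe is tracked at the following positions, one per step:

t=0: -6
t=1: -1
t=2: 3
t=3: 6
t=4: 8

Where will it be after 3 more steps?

First differences are +5, +4, +3, +2; their common second difference is -1 (constant acceleration).
step 5: 8 + 1 → 9
step 6: 9 + 0 → 9
step 7: 9 − 1 → 8

8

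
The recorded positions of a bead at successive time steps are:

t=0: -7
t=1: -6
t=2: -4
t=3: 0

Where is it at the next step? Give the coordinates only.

Consecutive displacements +1, +2, +4 scale by a factor of 2 each step.
step 4: 0 + 8 → 8

8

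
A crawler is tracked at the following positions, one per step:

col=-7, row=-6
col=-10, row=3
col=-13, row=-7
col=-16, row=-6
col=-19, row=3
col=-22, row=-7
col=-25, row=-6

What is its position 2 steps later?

Col: linear, -3 per step → -31 at step 8.
Row: cycles through -6, 3, -7 every 3 steps. Step 8 lands at position 2 of the cycle → -7.

col=-31, row=-7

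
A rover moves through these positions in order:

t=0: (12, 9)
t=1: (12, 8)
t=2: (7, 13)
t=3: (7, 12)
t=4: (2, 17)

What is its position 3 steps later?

The moves between consecutive positions are (+0, -1), (-5, +5), (+0, -1), (-5, +5); they repeat the 2-cycle [(+0, -1), (-5, +5)].
step 5: apply (+0, -1) → (2, 16)
step 6: apply (-5, +5) → (-3, 21)
step 7: apply (+0, -1) → (-3, 20)

(-3, 20)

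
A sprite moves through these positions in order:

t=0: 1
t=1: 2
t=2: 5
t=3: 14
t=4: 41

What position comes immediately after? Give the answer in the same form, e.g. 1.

122

The jumps are +1, +3, +9, +27 — a geometric progression with ratio 3.
step 5: 41 + 81 → 122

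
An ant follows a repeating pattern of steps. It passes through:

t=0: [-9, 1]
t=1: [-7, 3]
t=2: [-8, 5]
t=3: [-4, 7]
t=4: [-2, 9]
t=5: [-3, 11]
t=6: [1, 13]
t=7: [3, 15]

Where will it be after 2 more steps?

The moves between consecutive positions are [+2, +2], [-1, +2], [+4, +2], [+2, +2], [-1, +2], [+4, +2], [+2, +2]; they repeat the 3-cycle [[+2, +2], [-1, +2], [+4, +2]].
step 8: apply [-1, +2] → [2, 17]
step 9: apply [+4, +2] → [6, 19]

[6, 19]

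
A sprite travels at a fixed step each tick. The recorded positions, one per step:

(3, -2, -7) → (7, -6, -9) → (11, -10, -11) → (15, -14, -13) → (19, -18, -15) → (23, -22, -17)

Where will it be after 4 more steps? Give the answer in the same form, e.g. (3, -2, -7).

(39, -38, -25)

Each step adds (+4, -4, -2) to the position.
step 6: (23, -22, -17) + (+4, -4, -2) → (27, -26, -19)
step 7: (27, -26, -19) + (+4, -4, -2) → (31, -30, -21)
step 8: (31, -30, -21) + (+4, -4, -2) → (35, -34, -23)
step 9: (35, -34, -23) + (+4, -4, -2) → (39, -38, -25)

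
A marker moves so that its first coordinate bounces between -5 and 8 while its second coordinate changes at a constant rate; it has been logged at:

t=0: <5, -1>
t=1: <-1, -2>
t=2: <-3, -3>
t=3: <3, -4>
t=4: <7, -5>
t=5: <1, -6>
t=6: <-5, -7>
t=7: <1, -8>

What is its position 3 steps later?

<-3, -11>

The first coordinate reflects between -5 and 8, moving 6 per step.
  step 8: 1 → 7
  step 9: 7 → 3
  step 10: 3 → -3
The second coordinate changes by -1 each step: at step 10 it is -11.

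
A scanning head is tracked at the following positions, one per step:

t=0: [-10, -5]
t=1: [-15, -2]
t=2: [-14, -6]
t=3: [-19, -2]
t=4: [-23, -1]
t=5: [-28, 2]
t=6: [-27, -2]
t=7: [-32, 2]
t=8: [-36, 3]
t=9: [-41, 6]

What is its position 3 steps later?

[-49, 7]

The moves between consecutive positions are [-5, +3], [+1, -4], [-5, +4], [-4, +1], [-5, +3], [+1, -4], [-5, +4], [-4, +1], [-5, +3]; they repeat the 4-cycle [[-5, +3], [+1, -4], [-5, +4], [-4, +1]].
step 10: apply [+1, -4] → [-40, 2]
step 11: apply [-5, +4] → [-45, 6]
step 12: apply [-4, +1] → [-49, 7]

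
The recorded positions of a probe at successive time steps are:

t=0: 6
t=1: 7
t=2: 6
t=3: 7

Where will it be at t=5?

Consecutive displacements +1, -1, +1 scale by a factor of -1 each step.
step 4: 7 − 1 → 6
step 5: 6 + 1 → 7

7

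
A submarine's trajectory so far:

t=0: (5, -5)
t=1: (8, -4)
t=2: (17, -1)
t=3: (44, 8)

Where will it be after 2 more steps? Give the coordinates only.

(368, 116)

The jumps are (+3, +1), (+9, +3), (+27, +9) — a geometric progression with ratio 3.
step 4: (44, 8) + (+81, +27) → (125, 35)
step 5: (125, 35) + (+243, +81) → (368, 116)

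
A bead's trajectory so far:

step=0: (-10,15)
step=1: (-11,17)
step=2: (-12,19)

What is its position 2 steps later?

(-14,23)

Constant displacement of (-1,+2) per step.
step 3: (-12,19) + (-1,+2) → (-13,21)
step 4: (-13,21) + (-1,+2) → (-14,23)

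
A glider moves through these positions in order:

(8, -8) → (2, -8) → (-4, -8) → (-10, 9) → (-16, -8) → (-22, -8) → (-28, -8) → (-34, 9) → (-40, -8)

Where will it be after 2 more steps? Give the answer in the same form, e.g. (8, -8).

(-52, -8)

The first coordinate changes by -6 each step, so at step 10 it is 8 + 10·(-6) = -52.
The second coordinate repeats the cycle [-8, -8, -8, 9] with period 4; step 10 mod 4 = 2, giving -8.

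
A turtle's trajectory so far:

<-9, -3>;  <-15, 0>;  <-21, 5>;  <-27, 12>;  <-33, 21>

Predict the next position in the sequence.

Successive displacements: <-6, +3>, <-6, +5>, <-6, +7>, <-6, +9> — each changes by <+0, +2>.
step 5: <-33, 21> + <-6, +11> → <-39, 32>

<-39, 32>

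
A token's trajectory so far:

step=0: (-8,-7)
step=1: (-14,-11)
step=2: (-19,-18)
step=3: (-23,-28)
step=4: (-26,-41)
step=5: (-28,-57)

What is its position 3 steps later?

Taking differences between consecutive positions: (-6,-4), (-5,-7), (-4,-10), (-3,-13), (-2,-16). These grow by (+1,-3) each step.
step 6: (-28,-57) + (-1,-19) → (-29,-76)
step 7: (-29,-76) + (+0,-22) → (-29,-98)
step 8: (-29,-98) + (+1,-25) → (-28,-123)

(-28,-123)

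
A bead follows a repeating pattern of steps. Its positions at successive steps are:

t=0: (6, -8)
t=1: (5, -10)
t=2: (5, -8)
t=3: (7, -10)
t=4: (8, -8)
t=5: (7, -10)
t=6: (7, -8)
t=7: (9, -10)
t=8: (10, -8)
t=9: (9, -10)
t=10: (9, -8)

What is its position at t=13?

(11, -10)

Differencing gives (-1, -2), (+0, +2), (+2, -2), (+1, +2), (-1, -2), (+0, +2), (+2, -2), (+1, +2), (-1, -2), (+0, +2). This is the pattern (-1, -2), (+0, +2), (+2, -2), (+1, +2) repeated.
step 11: apply (+2, -2) → (11, -10)
step 12: apply (+1, +2) → (12, -8)
step 13: apply (-1, -2) → (11, -10)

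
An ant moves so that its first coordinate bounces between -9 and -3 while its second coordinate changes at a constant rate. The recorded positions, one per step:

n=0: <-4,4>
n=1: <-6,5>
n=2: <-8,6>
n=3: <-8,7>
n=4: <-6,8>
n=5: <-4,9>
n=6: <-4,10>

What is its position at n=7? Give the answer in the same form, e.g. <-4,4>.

The first coordinate reflects between -9 and -3, moving 2 per step.
  step 7: -4 → -6
The second coordinate changes by +1 each step: at step 7 it is 11.

<-6,11>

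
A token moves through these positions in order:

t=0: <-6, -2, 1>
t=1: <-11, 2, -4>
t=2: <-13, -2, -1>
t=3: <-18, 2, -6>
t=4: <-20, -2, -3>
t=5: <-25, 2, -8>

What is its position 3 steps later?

The moves between consecutive positions are <-5, +4, -5>, <-2, -4, +3>, <-5, +4, -5>, <-2, -4, +3>, <-5, +4, -5>; they repeat the 2-cycle [<-5, +4, -5>, <-2, -4, +3>].
step 6: apply <-2, -4, +3> → <-27, -2, -5>
step 7: apply <-5, +4, -5> → <-32, 2, -10>
step 8: apply <-2, -4, +3> → <-34, -2, -7>

<-34, -2, -7>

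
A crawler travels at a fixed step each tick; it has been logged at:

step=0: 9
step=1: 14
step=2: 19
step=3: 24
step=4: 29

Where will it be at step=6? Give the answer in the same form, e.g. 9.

39

Each step adds +5 to the position.
step 5: 29 + 5 → 34
step 6: 34 + 5 → 39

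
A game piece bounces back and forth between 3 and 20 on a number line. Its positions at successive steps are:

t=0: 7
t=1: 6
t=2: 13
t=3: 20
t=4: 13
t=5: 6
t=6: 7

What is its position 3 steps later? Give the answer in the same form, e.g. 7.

12

The value reflects between 3 and 20, moving 7 per step.
  step 7: 7 → 14
  step 8: 14 → 19
  step 9: 19 → 12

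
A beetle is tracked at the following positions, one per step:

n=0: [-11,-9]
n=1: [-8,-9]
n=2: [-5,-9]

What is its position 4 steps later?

[7,-9]

Constant displacement of [+3,+0] per step.
step 3: [-5,-9] + [+3,+0] → [-2,-9]
step 4: [-2,-9] + [+3,+0] → [1,-9]
step 5: [1,-9] + [+3,+0] → [4,-9]
step 6: [4,-9] + [+3,+0] → [7,-9]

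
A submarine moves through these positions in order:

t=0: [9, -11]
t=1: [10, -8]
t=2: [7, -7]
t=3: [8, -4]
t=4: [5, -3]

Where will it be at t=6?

[3, 1]

The moves between consecutive positions are [+1, +3], [-3, +1], [+1, +3], [-3, +1]; they repeat the 2-cycle [[+1, +3], [-3, +1]].
step 5: apply [+1, +3] → [6, 0]
step 6: apply [-3, +1] → [3, 1]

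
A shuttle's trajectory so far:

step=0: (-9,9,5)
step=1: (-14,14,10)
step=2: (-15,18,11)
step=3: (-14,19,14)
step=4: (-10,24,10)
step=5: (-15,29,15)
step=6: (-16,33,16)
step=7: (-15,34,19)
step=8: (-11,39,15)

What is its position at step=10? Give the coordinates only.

(-17,48,21)

Step-to-step displacements: (-5,+5,+5), (-1,+4,+1), (+1,+1,+3), (+4,+5,-4), (-5,+5,+5), (-1,+4,+1), (+1,+1,+3), (+4,+5,-4) — a repeating cycle of length 4.
step 9: apply (-5,+5,+5) → (-16,44,20)
step 10: apply (-1,+4,+1) → (-17,48,21)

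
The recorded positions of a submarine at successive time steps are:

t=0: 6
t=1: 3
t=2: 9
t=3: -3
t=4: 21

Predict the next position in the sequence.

-27

Step-to-step displacements: -3, +6, -12, +24; each is -2× the previous.
step 5: 21 − 48 → -27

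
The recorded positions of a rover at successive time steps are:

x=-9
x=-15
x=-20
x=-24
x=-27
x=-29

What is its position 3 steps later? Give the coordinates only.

Successive displacements: -6, -5, -4, -3, -2 — each changes by +1.
step 6: -29 − 1 → x=-30
step 7: -30 + 0 → x=-30
step 8: -30 + 1 → x=-29

x=-29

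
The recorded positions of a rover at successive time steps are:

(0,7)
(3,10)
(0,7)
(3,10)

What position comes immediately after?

Step-to-step displacements: (+3,+3), (-3,-3), (+3,+3); each is -1× the previous.
step 4: (3,10) + (-3,-3) → (0,7)

(0,7)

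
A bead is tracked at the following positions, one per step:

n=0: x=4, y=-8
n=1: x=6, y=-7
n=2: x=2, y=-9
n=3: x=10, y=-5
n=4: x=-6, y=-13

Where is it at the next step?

x=26, y=3

Step-to-step displacements: (+2, +1), (-4, -2), (+8, +4), (-16, -8); each is -2× the previous.
step 5: x=-6, y=-13 + (+32, +16) → x=26, y=3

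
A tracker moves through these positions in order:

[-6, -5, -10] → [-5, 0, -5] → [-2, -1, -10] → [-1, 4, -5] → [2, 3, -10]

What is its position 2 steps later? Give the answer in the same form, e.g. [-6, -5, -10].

Differencing gives [+1, +5, +5], [+3, -1, -5], [+1, +5, +5], [+3, -1, -5]. This is the pattern [+1, +5, +5], [+3, -1, -5] repeated.
step 5: apply [+1, +5, +5] → [3, 8, -5]
step 6: apply [+3, -1, -5] → [6, 7, -10]

[6, 7, -10]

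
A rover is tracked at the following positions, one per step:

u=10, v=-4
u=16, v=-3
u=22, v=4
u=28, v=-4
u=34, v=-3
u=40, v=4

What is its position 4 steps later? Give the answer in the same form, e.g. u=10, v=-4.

u=64, v=-4

U: linear, +6 per step → 64 at step 9.
V: cycles through -4, -3, 4 every 3 steps. Step 9 lands at position 0 of the cycle → -4.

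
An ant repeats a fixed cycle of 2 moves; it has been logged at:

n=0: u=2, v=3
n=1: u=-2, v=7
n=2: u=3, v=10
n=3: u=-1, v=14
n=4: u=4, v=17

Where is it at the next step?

The moves between consecutive positions are (-4, +4), (+5, +3), (-4, +4), (+5, +3); they repeat the 2-cycle [(-4, +4), (+5, +3)].
step 5: apply (-4, +4) → u=0, v=21

u=0, v=21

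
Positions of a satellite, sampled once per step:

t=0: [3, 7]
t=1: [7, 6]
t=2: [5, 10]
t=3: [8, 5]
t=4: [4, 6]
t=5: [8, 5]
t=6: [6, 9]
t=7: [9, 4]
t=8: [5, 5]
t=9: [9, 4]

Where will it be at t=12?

[6, 4]

Step-to-step displacements: [+4, -1], [-2, +4], [+3, -5], [-4, +1], [+4, -1], [-2, +4], [+3, -5], [-4, +1], [+4, -1] — a repeating cycle of length 4.
step 10: apply [-2, +4] → [7, 8]
step 11: apply [+3, -5] → [10, 3]
step 12: apply [-4, +1] → [6, 4]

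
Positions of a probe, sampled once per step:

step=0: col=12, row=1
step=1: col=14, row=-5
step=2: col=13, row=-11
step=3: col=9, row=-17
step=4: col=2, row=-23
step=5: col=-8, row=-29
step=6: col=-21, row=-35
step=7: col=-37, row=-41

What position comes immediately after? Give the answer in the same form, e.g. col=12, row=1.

col=-56, row=-47

First differences are (+2, -6), (-1, -6), (-4, -6), (-7, -6), (-10, -6), (-13, -6), (-16, -6); their common second difference is (-3, +0) (constant acceleration).
step 8: col=-37, row=-41 + (-19, -6) → col=-56, row=-47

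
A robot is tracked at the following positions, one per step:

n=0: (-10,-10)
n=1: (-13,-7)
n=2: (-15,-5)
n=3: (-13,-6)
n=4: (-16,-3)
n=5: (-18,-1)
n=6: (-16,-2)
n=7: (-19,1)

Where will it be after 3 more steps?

(-22,5)

Differencing gives (-3,+3), (-2,+2), (+2,-1), (-3,+3), (-2,+2), (+2,-1), (-3,+3). This is the pattern (-3,+3), (-2,+2), (+2,-1) repeated.
step 8: apply (-2,+2) → (-21,3)
step 9: apply (+2,-1) → (-19,2)
step 10: apply (-3,+3) → (-22,5)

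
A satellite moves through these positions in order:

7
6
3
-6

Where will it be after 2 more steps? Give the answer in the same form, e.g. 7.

-114

Step-to-step displacements: -1, -3, -9; each is 3× the previous.
step 4: -6 − 27 → -33
step 5: -33 − 81 → -114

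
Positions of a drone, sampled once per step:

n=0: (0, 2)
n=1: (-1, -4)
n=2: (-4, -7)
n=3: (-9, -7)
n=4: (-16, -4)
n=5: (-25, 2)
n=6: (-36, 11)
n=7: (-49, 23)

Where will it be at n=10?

(-100, 77)

First differences are (-1, -6), (-3, -3), (-5, +0), (-7, +3), (-9, +6), (-11, +9), (-13, +12); their common second difference is (-2, +3) (constant acceleration).
step 8: (-49, 23) + (-15, +15) → (-64, 38)
step 9: (-64, 38) + (-17, +18) → (-81, 56)
step 10: (-81, 56) + (-19, +21) → (-100, 77)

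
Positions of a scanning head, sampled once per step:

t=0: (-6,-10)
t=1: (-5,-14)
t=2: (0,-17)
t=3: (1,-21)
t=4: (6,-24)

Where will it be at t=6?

The moves between consecutive positions are (+1,-4), (+5,-3), (+1,-4), (+5,-3); they repeat the 2-cycle [(+1,-4), (+5,-3)].
step 5: apply (+1,-4) → (7,-28)
step 6: apply (+5,-3) → (12,-31)

(12,-31)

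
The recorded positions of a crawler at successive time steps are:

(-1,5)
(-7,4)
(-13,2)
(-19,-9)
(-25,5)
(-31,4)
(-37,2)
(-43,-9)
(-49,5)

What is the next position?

The first coordinate changes by -6 each step, so at step 9 it is -1 + 9·(-6) = -55.
The second coordinate repeats the cycle [5, 4, 2, -9] with period 4; step 9 mod 4 = 1, giving 4.

(-55,4)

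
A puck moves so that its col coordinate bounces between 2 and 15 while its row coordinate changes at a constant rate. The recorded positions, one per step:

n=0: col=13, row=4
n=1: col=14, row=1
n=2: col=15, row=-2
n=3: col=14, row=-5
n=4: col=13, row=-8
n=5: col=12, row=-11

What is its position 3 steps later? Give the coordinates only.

col=9, row=-20

The col coordinate travels 1 per step and bounces off the walls at 2 and 15.
  step 6: 12 → 11
  step 7: 11 → 10
  step 8: 10 → 9
The row coordinate changes by -3 each step: at step 8 it is -20.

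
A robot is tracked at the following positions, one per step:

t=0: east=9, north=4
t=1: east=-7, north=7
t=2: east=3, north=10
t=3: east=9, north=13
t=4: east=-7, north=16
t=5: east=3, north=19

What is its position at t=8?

The east coordinate repeats the cycle [9, -7, 3] with period 3; step 8 mod 3 = 2, giving 3.
The north coordinate changes by +3 each step, so at step 8 it is 4 + 8·(3) = 28.

east=3, north=28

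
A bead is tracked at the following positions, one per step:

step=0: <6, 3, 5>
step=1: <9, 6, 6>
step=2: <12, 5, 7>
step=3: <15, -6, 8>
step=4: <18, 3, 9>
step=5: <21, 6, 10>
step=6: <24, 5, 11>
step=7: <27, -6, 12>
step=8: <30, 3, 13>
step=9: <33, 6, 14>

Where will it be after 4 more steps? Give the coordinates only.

The first coordinate changes by +3 each step, so at step 13 it is 6 + 13·(3) = 45.
The second coordinate repeats the cycle [3, 6, 5, -6] with period 4; step 13 mod 4 = 1, giving 6.
The third coordinate changes by +1 each step, so at step 13 it is 5 + 13·(1) = 18.

<45, 6, 18>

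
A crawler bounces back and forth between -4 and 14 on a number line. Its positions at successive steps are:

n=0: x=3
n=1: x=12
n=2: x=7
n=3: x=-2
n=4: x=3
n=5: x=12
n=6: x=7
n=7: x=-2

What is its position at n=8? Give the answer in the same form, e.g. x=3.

The value reflects between -4 and 14, moving 9 per step.
  step 8: -2 → 3

x=3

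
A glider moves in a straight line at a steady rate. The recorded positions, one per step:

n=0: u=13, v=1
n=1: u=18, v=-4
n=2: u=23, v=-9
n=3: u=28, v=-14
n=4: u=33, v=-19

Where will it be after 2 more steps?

The position changes by (+5, -5) every step.
step 5: u=33, v=-19 + (+5, -5) → u=38, v=-24
step 6: u=38, v=-24 + (+5, -5) → u=43, v=-29

u=43, v=-29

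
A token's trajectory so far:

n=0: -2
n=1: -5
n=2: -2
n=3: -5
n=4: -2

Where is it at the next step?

Step-to-step displacements: -3, +3, -3, +3; each is -1× the previous.
step 5: -2 − 3 → -5

-5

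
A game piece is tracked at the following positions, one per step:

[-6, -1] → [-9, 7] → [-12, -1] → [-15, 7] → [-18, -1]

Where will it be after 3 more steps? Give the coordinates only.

[-27, 7]

First: linear, -3 per step → -27 at step 7.
Second: cycles through -1, 7 every 2 steps. Step 7 lands at position 1 of the cycle → 7.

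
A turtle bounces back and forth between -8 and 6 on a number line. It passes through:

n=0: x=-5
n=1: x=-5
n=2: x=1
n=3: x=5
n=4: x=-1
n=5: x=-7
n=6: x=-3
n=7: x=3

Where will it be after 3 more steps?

The value travels 6 per step and bounces off the walls at -8 and 6.
  step 8: 3 → 3
  step 9: 3 → -3
  step 10: -3 → -7

x=-7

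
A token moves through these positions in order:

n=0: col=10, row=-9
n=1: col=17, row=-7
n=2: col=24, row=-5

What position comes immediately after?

The position changes by (+7, +2) every step.
step 3: col=24, row=-5 + (+7, +2) → col=31, row=-3

col=31, row=-3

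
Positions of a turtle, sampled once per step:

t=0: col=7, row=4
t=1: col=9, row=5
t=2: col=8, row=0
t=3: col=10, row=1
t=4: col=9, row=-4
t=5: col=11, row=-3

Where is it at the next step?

col=10, row=-8

Step-to-step displacements: (+2, +1), (-1, -5), (+2, +1), (-1, -5), (+2, +1) — a repeating cycle of length 2.
step 6: apply (-1, -5) → col=10, row=-8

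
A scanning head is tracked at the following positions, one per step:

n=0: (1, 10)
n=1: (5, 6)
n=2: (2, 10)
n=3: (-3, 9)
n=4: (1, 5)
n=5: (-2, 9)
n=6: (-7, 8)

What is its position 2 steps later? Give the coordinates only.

The moves between consecutive positions are (+4, -4), (-3, +4), (-5, -1), (+4, -4), (-3, +4), (-5, -1); they repeat the 3-cycle [(+4, -4), (-3, +4), (-5, -1)].
step 7: apply (+4, -4) → (-3, 4)
step 8: apply (-3, +4) → (-6, 8)

(-6, 8)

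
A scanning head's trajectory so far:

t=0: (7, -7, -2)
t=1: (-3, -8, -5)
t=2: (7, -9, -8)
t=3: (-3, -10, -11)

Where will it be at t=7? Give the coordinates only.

The first coordinate repeats the cycle [7, -3] with period 2; step 7 mod 2 = 1, giving -3.
The second coordinate changes by -1 each step, so at step 7 it is -7 + 7·(-1) = -14.
The third coordinate changes by -3 each step, so at step 7 it is -2 + 7·(-3) = -23.

(-3, -14, -23)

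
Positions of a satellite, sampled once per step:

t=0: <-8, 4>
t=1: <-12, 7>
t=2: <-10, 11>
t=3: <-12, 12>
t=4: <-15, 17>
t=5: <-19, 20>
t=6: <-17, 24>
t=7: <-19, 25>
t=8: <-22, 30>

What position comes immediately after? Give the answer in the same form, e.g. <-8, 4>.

<-26, 33>

Differencing gives <-4, +3>, <+2, +4>, <-2, +1>, <-3, +5>, <-4, +3>, <+2, +4>, <-2, +1>, <-3, +5>. This is the pattern <-4, +3>, <+2, +4>, <-2, +1>, <-3, +5> repeated.
step 9: apply <-4, +3> → <-26, 33>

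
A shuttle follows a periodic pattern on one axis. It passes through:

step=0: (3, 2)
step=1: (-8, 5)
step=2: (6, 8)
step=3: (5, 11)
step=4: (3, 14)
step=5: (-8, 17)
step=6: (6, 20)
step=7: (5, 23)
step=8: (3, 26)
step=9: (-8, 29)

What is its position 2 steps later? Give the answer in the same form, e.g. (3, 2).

(5, 35)

The first coordinate repeats the cycle [3, -8, 6, 5] with period 4; step 11 mod 4 = 3, giving 5.
The second coordinate changes by +3 each step, so at step 11 it is 2 + 11·(3) = 35.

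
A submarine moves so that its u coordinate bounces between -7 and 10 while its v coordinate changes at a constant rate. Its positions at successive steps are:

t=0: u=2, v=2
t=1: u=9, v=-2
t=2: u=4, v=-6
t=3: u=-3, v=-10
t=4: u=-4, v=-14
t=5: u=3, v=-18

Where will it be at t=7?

u=3, v=-26

The u coordinate travels 7 per step and bounces off the walls at -7 and 10.
  step 6: 3 → 10
  step 7: 10 → 3
The v coordinate changes by -4 each step: at step 7 it is -26.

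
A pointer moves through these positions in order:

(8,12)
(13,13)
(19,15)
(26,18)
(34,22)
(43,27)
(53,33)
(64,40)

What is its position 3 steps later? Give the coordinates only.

(103,67)

First differences are (+5,+1), (+6,+2), (+7,+3), (+8,+4), (+9,+5), (+10,+6), (+11,+7); their common second difference is (+1,+1) (constant acceleration).
step 8: (64,40) + (+12,+8) → (76,48)
step 9: (76,48) + (+13,+9) → (89,57)
step 10: (89,57) + (+14,+10) → (103,67)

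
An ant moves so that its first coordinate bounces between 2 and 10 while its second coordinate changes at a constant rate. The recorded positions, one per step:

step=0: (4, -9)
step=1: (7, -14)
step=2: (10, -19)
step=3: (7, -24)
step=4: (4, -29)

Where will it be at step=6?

The first coordinate reflects between 2 and 10, moving 3 per step.
  step 5: 4 → 3
  step 6: 3 → 6
The second coordinate changes by -5 each step: at step 6 it is -39.

(6, -39)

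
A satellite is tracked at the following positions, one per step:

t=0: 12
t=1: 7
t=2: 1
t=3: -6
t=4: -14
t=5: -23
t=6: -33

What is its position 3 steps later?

First differences are -5, -6, -7, -8, -9, -10; their common second difference is -1 (constant acceleration).
step 7: -33 − 11 → -44
step 8: -44 − 12 → -56
step 9: -56 − 13 → -69

-69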